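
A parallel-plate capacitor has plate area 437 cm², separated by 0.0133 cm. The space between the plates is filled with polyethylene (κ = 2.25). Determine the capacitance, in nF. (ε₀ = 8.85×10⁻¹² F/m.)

A = 437 cm² = 4.37×10⁻² m².
C = κε₀A/d = 2.25 × 8.85×10⁻¹² × 4.37×10⁻² / 1.33×10⁻⁴ = 6.54×10⁻⁹ F.

6.54 nF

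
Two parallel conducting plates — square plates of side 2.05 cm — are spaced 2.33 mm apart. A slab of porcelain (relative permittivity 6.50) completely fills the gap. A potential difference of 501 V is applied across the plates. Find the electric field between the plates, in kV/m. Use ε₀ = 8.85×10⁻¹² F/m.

E = V/d = 501 / 2.33×10⁻³ = 2.15×10⁵ V/m.

E ≈ 215 kV/m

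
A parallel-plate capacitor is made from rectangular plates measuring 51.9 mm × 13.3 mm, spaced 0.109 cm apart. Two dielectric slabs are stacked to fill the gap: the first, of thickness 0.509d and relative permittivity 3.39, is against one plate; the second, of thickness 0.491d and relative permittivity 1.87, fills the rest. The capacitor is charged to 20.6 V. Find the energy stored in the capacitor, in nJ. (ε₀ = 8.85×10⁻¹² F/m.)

A = 51.9 × 13.3 mm² = 6.90×10⁻⁴ m².
Stacked slabs ⇒ two capacitors in series, each with the full plate area.
C₁ = κ₁ε₀A/d₁ = 3.39 × 8.85×10⁻¹² × 6.90×10⁻⁴ / 5.55×10⁻⁴ = 3.73×10⁻¹¹ F.
C₂ = κ₂ε₀A/d₂ = 1.87 × 8.85×10⁻¹² × 6.90×10⁻⁴ / 5.35×10⁻⁴ = 2.13×10⁻¹¹ F.
C = (1/C₁ + 1/C₂)⁻¹ = 1.36×10⁻¹¹ F.
U = ½CV² = ½ × 1.36×10⁻¹¹ × (20.6)² = 2.88×10⁻⁹ J.

2.88 nJ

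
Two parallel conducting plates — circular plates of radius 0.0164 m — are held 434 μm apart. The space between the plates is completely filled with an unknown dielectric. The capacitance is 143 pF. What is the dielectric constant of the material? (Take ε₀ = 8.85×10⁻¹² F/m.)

A = π(0.0164 m)² = 8.45×10⁻⁴ m².
κ = Cd/(ε₀A) = 1.43×10⁻¹⁰ × 4.34×10⁻⁴ / (8.85×10⁻¹² × 8.45×10⁻⁴) = 8.30.

8.30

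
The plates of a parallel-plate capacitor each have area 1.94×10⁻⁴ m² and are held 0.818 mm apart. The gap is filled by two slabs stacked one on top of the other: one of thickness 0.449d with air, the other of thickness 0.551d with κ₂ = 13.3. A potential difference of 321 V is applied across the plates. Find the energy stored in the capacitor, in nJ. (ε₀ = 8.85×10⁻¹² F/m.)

U ≈ 220 nJ

Stacked slabs ⇒ two capacitors in series, each with the full plate area.
C₁ = κ₁ε₀A/d₁ = 1.00 × 8.85×10⁻¹² × 1.94×10⁻⁴ / 3.67×10⁻⁴ = 4.67×10⁻¹² F.
C₂ = κ₂ε₀A/d₂ = 13.3 × 8.85×10⁻¹² × 1.94×10⁻⁴ / 4.51×10⁻⁴ = 5.07×10⁻¹¹ F.
C = (1/C₁ + 1/C₂)⁻¹ = 4.28×10⁻¹² F.
U = ½CV² = ½ × 4.28×10⁻¹² × (321)² = 2.20×10⁻⁷ J.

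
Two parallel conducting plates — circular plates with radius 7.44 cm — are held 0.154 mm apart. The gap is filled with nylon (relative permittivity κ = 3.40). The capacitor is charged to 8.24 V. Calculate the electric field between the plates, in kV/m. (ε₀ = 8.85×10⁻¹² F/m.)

E ≈ 53.5 kV/m

E = V/d = 8.24 / 1.54×10⁻⁴ = 5.35×10⁴ V/m.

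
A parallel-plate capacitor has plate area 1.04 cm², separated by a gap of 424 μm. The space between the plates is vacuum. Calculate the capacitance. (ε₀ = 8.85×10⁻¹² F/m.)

A = 1.04 cm² = 1.04×10⁻⁴ m².
C = ε₀A/d = 8.85×10⁻¹² × 1.04×10⁻⁴ / 4.24×10⁻⁴ = 2.17×10⁻¹² F.

C ≈ 2.17 pF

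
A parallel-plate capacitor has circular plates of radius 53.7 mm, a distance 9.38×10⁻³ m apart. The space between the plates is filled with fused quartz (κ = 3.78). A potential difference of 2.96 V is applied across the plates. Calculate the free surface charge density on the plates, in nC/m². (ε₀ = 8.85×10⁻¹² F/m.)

10.6 nC/m²

A = π(53.7 mm)² = 9.06×10⁻³ m².
C = κε₀A/d = 3.78 × 8.85×10⁻¹² × 9.06×10⁻³ / 9.38×10⁻³ = 3.23×10⁻¹¹ F.
σ = Q/A = CV/A = 3.23×10⁻¹¹ × 2.96 / 9.06×10⁻³ = 1.06×10⁻⁸ C/m².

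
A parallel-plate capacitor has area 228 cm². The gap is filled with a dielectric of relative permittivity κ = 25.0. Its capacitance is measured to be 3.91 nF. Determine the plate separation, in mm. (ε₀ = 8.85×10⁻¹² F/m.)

A = 228 cm² = 2.28×10⁻² m².
d = κε₀A/C = 25.0 × 8.85×10⁻¹² × 2.28×10⁻² / 3.91×10⁻⁹ = 1.29×10⁻³ m.

1.29 mm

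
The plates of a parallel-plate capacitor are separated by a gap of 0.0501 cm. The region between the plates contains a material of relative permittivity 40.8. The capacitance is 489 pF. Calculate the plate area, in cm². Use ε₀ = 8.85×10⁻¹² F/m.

A = Cd/(κε₀) = 4.89×10⁻¹⁰ × 5.01×10⁻⁴ / (40.8 × 8.85×10⁻¹²) = 6.78×10⁻⁴ m².

A ≈ 6.78 cm²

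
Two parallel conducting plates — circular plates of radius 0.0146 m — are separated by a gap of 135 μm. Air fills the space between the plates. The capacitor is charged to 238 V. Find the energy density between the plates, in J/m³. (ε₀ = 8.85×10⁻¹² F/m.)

u ≈ 13.8 J/m³

E = V/d = 238 / 1.35×10⁻⁴ = 1.76×10⁶ V/m.
u = ½ε₀E² = ½ × 8.85×10⁻¹² × (1.76×10⁶)² = 13.8 J/m³.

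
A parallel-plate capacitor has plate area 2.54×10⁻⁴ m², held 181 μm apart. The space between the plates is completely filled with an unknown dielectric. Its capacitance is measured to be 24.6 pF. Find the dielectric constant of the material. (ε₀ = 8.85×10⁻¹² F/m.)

κ = Cd/(ε₀A) = 2.46×10⁻¹¹ × 1.81×10⁻⁴ / (8.85×10⁻¹² × 2.54×10⁻⁴) = 1.98.

κ ≈ 1.98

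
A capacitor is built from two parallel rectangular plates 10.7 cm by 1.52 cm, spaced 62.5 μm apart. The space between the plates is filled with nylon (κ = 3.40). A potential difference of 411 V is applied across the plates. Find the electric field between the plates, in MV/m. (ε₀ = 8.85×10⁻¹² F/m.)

E = V/d = 411 / 6.25×10⁻⁵ = 6.58×10⁶ V/m.

E ≈ 6.58 MV/m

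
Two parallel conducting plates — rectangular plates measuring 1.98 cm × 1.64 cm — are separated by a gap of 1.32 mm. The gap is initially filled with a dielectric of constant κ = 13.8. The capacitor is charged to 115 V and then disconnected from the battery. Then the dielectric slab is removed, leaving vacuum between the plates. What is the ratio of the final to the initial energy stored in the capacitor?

Isolated ⇒ Q is held fixed.
C₂ = 0.0725 C₁ and U = Q²/(2C), so U₂/U₁ = C₁/C₂ = 13.8.

U₂/U₁ ≈ 13.8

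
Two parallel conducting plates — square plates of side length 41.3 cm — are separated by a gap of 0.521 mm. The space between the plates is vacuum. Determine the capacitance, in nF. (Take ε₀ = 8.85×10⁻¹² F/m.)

A = (41.3 cm)² = 0.171 m².
C = ε₀A/d = 8.85×10⁻¹² × 0.171 / 5.21×10⁻⁴ = 2.90×10⁻⁹ F.

C ≈ 2.90 nF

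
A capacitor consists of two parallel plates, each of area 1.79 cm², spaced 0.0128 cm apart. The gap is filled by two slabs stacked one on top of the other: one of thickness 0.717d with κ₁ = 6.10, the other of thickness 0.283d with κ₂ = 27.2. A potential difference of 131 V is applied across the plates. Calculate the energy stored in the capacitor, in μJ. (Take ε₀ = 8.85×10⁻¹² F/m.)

A = 1.79 cm² = 1.79×10⁻⁴ m².
Stacked slabs ⇒ two capacitors in series, each with the full plate area.
C₁ = κ₁ε₀A/d₁ = 6.10 × 8.85×10⁻¹² × 1.79×10⁻⁴ / 9.18×10⁻⁵ = 1.05×10⁻¹⁰ F.
C₂ = κ₂ε₀A/d₂ = 27.2 × 8.85×10⁻¹² × 1.79×10⁻⁴ / 3.62×10⁻⁵ = 1.19×10⁻⁹ F.
C = (1/C₁ + 1/C₂)⁻¹ = 9.67×10⁻¹¹ F.
U = ½CV² = ½ × 9.67×10⁻¹¹ × (131)² = 8.30×10⁻⁷ J.

0.830 μJ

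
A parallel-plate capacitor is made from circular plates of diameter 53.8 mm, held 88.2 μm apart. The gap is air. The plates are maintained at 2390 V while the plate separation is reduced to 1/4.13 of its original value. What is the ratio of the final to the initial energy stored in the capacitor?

Battery connected ⇒ V is held fixed.
C₂ = 4.13 C₁ and U = ½CV², so U₂/U₁ = C₂/C₁ = 4.13.

U₂/U₁ ≈ 4.13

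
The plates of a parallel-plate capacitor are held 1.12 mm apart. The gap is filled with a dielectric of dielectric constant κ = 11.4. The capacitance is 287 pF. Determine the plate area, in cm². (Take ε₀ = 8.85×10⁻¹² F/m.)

A ≈ 31.9 cm²

A = Cd/(κε₀) = 2.87×10⁻¹⁰ × 1.12×10⁻³ / (11.4 × 8.85×10⁻¹²) = 3.19×10⁻³ m².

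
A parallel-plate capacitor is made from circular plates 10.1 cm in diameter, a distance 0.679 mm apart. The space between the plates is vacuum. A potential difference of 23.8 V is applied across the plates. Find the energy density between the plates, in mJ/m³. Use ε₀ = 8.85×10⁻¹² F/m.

u ≈ 5.44 mJ/m³

E = V/d = 23.8 / 6.79×10⁻⁴ = 3.51×10⁴ V/m.
u = ½ε₀E² = ½ × 8.85×10⁻¹² × (3.51×10⁴)² = 5.44×10⁻³ J/m³.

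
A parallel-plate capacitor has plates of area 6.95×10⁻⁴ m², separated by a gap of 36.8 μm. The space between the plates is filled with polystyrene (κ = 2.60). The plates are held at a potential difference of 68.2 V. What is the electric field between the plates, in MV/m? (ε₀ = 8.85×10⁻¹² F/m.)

E ≈ 1.85 MV/m

E = V/d = 68.2 / 3.68×10⁻⁵ = 1.85×10⁶ V/m.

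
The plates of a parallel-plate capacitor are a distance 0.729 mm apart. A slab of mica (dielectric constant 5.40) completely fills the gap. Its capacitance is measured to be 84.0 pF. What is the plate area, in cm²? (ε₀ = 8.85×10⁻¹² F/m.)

A = Cd/(κε₀) = 8.40×10⁻¹¹ × 7.29×10⁻⁴ / (5.40 × 8.85×10⁻¹²) = 1.28×10⁻³ m².

A ≈ 12.8 cm²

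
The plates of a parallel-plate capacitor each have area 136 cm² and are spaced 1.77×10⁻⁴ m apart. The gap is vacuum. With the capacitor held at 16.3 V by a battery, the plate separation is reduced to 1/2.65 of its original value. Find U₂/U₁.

2.65

Battery connected ⇒ V is held fixed.
C₂ = 2.65 C₁ and U = ½CV², so U₂/U₁ = C₂/C₁ = 2.65.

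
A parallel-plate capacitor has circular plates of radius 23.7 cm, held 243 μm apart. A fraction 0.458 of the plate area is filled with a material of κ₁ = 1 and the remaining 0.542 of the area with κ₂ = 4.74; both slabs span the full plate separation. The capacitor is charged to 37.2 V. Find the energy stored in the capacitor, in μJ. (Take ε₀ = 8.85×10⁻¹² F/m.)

A = π(23.7 cm)² = 0.176 m².
Side-by-side slabs ⇒ two capacitors in parallel, each spanning the full gap.
C₁ = κ₁ε₀A₁/d = 1.00 × 8.85×10⁻¹² × 8.08×10⁻² / 2.43×10⁻⁴ = 2.94×10⁻⁹ F.
C₂ = κ₂ε₀A₂/d = 4.74 × 8.85×10⁻¹² × 9.56×10⁻² / 2.43×10⁻⁴ = 1.65×10⁻⁸ F.
C = C₁ + C₂ = 1.95×10⁻⁸ F.
U = ½CV² = ½ × 1.95×10⁻⁸ × (37.2)² = 1.35×10⁻⁵ J.

U ≈ 13.5 μJ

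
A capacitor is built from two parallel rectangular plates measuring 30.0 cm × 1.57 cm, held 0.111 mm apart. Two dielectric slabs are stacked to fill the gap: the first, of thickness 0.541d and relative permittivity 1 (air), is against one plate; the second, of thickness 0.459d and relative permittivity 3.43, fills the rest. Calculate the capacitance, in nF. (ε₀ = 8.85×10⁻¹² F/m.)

0.556 nF

A = 30.0 × 1.57 cm² = 4.71×10⁻³ m².
Stacked slabs ⇒ two capacitors in series, each with the full plate area.
C₁ = κ₁ε₀A/d₁ = 1.00 × 8.85×10⁻¹² × 4.71×10⁻³ / 6.01×10⁻⁵ = 6.94×10⁻¹⁰ F.
C₂ = κ₂ε₀A/d₂ = 3.43 × 8.85×10⁻¹² × 4.71×10⁻³ / 5.09×10⁻⁵ = 2.81×10⁻⁹ F.
C = (1/C₁ + 1/C₂)⁻¹ = 5.56×10⁻¹⁰ F.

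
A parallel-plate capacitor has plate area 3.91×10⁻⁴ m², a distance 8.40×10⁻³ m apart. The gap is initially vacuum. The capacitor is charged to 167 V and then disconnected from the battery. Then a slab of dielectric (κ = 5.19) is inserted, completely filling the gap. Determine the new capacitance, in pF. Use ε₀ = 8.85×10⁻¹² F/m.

C ≈ 2.14 pF

Initially C₁ = ε₀A/d = 8.85×10⁻¹² × 3.91×10⁻⁴ / 8.40×10⁻³ = 4.12×10⁻¹³ F.
C = κε₀A/d scales with κ, so C₂/C₁ = κ = 5.19.
C₂ = 5.19 × 4.12×10⁻¹³ = 2.14×10⁻¹² F.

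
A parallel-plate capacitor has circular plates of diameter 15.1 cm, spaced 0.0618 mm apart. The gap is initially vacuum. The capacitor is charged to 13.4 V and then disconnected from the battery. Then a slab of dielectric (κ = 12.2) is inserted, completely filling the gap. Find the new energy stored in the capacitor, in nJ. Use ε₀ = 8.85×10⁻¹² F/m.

A = π(15.1/2 cm)² = 1.79×10⁻² m².
Initially C₁ = ε₀A/d = 8.85×10⁻¹² × 1.79×10⁻² / 6.18×10⁻⁵ = 2.56×10⁻⁹ F.
U₁ = 2.30×10⁻⁷ J.
Isolated ⇒ Q is held fixed. C₂ = 12.2 C₁ and U = Q²/(2C), so U₂/U₁ = C₁/C₂ = 0.0820.
U₂ = 0.0820 × 2.30×10⁻⁷ = 1.89×10⁻⁸ J.

U ≈ 18.9 nJ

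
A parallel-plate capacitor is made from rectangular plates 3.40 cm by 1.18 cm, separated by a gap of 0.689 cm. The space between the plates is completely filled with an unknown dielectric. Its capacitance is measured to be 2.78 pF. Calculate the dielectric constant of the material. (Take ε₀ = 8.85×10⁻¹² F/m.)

A = 3.40 × 1.18 cm² = 4.01×10⁻⁴ m².
κ = Cd/(ε₀A) = 2.78×10⁻¹² × 6.89×10⁻³ / (8.85×10⁻¹² × 4.01×10⁻⁴) = 5.39.

κ ≈ 5.39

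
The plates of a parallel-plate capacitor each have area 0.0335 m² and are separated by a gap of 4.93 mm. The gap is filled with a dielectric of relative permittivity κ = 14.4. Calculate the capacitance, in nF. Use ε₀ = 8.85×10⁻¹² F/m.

C = κε₀A/d = 14.4 × 8.85×10⁻¹² × 3.35×10⁻² / 4.93×10⁻³ = 8.66×10⁻¹⁰ F.

C ≈ 0.866 nF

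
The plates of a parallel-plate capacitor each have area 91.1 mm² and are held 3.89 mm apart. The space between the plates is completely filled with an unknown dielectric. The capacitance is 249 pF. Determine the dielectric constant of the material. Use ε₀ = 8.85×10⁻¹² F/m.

A = 91.1 mm² = 9.11×10⁻⁵ m².
κ = Cd/(ε₀A) = 2.49×10⁻¹⁰ × 3.89×10⁻³ / (8.85×10⁻¹² × 9.11×10⁻⁵) = 1201.

κ ≈ 1201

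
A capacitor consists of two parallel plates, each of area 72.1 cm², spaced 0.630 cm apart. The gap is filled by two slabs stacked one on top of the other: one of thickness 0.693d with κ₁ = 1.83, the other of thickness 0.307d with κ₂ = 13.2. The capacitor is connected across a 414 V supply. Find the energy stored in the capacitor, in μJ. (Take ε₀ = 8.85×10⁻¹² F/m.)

A = 72.1 cm² = 7.21×10⁻³ m².
Stacked slabs ⇒ two capacitors in series, each with the full plate area.
C₁ = κ₁ε₀A/d₁ = 1.83 × 8.85×10⁻¹² × 7.21×10⁻³ / 4.37×10⁻³ = 2.67×10⁻¹¹ F.
C₂ = κ₂ε₀A/d₂ = 13.2 × 8.85×10⁻¹² × 7.21×10⁻³ / 1.93×10⁻³ = 4.35×10⁻¹⁰ F.
C = (1/C₁ + 1/C₂)⁻¹ = 2.52×10⁻¹¹ F.
U = ½CV² = ½ × 2.52×10⁻¹¹ × (414)² = 2.16×10⁻⁶ J.

2.16 μJ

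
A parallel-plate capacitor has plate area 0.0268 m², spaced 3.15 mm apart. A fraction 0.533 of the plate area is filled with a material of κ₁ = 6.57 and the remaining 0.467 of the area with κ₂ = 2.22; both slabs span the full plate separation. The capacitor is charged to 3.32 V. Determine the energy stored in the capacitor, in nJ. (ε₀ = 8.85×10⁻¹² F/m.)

Side-by-side slabs ⇒ two capacitors in parallel, each spanning the full gap.
C₁ = κ₁ε₀A₁/d = 6.57 × 8.85×10⁻¹² × 1.43×10⁻² / 3.15×10⁻³ = 2.64×10⁻¹⁰ F.
C₂ = κ₂ε₀A₂/d = 2.22 × 8.85×10⁻¹² × 1.25×10⁻² / 3.15×10⁻³ = 7.81×10⁻¹¹ F.
C = C₁ + C₂ = 3.42×10⁻¹⁰ F.
U = ½CV² = ½ × 3.42×10⁻¹⁰ × (3.32)² = 1.88×10⁻⁹ J.

U ≈ 1.88 nJ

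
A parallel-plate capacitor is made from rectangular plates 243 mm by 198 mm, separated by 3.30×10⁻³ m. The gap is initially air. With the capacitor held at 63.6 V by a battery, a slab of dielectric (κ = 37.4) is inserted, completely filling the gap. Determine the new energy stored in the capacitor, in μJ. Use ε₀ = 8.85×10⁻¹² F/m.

A = 243 × 198 mm² = 4.81×10⁻² m².
Initially C₁ = ε₀A/d = 8.85×10⁻¹² × 4.81×10⁻² / 3.30×10⁻³ = 1.29×10⁻¹⁰ F.
U₁ = 2.61×10⁻⁷ J.
Battery connected ⇒ V is held fixed. C₂ = 37.4 C₁ and U = ½CV², so U₂/U₁ = C₂/C₁ = 37.4.
U₂ = 37.4 × 2.61×10⁻⁷ = 9.76×10⁻⁶ J.

U ≈ 9.76 μJ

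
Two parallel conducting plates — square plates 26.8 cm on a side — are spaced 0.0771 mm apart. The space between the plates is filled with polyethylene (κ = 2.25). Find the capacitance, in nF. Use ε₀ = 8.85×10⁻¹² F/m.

C ≈ 18.5 nF

A = (26.8 cm)² = 7.18×10⁻² m².
C = κε₀A/d = 2.25 × 8.85×10⁻¹² × 7.18×10⁻² / 7.71×10⁻⁵ = 1.85×10⁻⁸ F.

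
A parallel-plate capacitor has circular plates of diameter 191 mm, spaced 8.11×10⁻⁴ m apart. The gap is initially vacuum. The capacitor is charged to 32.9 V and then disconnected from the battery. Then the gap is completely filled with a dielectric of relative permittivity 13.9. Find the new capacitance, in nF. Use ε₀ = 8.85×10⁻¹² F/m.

A = π(191/2 mm)² = 2.87×10⁻² m².
Initially C₁ = ε₀A/d = 8.85×10⁻¹² × 2.87×10⁻² / 8.11×10⁻⁴ = 3.13×10⁻¹⁰ F.
C = κε₀A/d scales with κ, so C₂/C₁ = κ = 13.9.
C₂ = 13.9 × 3.13×10⁻¹⁰ = 4.35×10⁻⁹ F.

C ≈ 4.35 nF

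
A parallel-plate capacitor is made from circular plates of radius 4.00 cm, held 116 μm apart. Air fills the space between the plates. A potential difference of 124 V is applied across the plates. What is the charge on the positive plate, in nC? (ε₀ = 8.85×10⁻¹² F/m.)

47.6 nC

A = π(4.00 cm)² = 5.03×10⁻³ m².
C = ε₀A/d = 8.85×10⁻¹² × 5.03×10⁻³ / 1.16×10⁻⁴ = 3.83×10⁻¹⁰ F.
Q = CV = 3.83×10⁻¹⁰ × 124 = 4.76×10⁻⁸ C.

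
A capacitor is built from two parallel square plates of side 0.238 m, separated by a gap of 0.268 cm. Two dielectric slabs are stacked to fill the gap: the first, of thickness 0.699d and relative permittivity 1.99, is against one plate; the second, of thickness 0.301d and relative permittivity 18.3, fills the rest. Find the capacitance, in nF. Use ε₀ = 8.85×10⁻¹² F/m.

C ≈ 0.509 nF

A = (0.238 m)² = 5.66×10⁻² m².
Stacked slabs ⇒ two capacitors in series, each with the full plate area.
C₁ = κ₁ε₀A/d₁ = 1.99 × 8.85×10⁻¹² × 5.66×10⁻² / 1.87×10⁻³ = 5.33×10⁻¹⁰ F.
C₂ = κ₂ε₀A/d₂ = 18.3 × 8.85×10⁻¹² × 5.66×10⁻² / 8.07×10⁻⁴ = 1.14×10⁻⁸ F.
C = (1/C₁ + 1/C₂)⁻¹ = 5.09×10⁻¹⁰ F.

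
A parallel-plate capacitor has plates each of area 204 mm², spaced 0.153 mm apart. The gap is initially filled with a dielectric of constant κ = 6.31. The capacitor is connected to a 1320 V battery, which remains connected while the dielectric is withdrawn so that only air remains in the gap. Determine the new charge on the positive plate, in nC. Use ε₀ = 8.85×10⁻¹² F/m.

A = 204 mm² = 2.04×10⁻⁴ m².
Initially C₁ = κε₀A/d = 6.31 × 8.85×10⁻¹² × 2.04×10⁻⁴ / 1.53×10⁻⁴ = 7.45×10⁻¹¹ F.
Q₁ = 9.83×10⁻⁸ C.
Battery connected ⇒ V is held fixed. C₂ = 0.158 C₁ and Q = CV, so Q₂/Q₁ = C₂/C₁ = 0.158.
Q₂ = 0.158 × 9.83×10⁻⁸ = 1.56×10⁻⁸ C.

15.6 nC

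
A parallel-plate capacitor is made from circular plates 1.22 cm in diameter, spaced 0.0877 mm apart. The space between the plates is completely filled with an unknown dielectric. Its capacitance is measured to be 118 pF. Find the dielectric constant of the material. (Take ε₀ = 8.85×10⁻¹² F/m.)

A = π(1.22/2 cm)² = 1.17×10⁻⁴ m².
κ = Cd/(ε₀A) = 1.18×10⁻¹⁰ × 8.77×10⁻⁵ / (8.85×10⁻¹² × 1.17×10⁻⁴) = 10.0.

10.0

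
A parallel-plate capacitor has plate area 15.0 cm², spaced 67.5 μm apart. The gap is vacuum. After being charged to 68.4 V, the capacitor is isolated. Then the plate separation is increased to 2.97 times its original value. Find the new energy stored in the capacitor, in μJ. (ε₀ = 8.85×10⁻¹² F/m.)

U ≈ 1.37 μJ

A = 15.0 cm² = 1.50×10⁻³ m².
Initially C₁ = ε₀A/d = 8.85×10⁻¹² × 1.50×10⁻³ / 6.75×10⁻⁵ = 1.97×10⁻¹⁰ F.
U₁ = 4.60×10⁻⁷ J.
Isolated ⇒ Q is held fixed. C₂ = 0.337 C₁ and U = Q²/(2C), so U₂/U₁ = C₁/C₂ = 2.97.
U₂ = 2.97 × 4.60×10⁻⁷ = 1.37×10⁻⁶ J.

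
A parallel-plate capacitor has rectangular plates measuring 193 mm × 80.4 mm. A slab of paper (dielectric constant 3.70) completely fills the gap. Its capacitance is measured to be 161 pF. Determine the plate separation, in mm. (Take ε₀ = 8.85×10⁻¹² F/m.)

A = 193 × 80.4 mm² = 1.55×10⁻² m².
d = κε₀A/C = 3.70 × 8.85×10⁻¹² × 1.55×10⁻² / 1.61×10⁻¹⁰ = 3.16×10⁻³ m.

3.16 mm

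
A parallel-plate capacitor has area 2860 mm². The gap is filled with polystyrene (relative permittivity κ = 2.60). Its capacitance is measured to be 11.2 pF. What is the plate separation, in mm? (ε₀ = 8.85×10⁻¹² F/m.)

A = 2860 mm² = 2.86×10⁻³ m².
d = κε₀A/C = 2.60 × 8.85×10⁻¹² × 2.86×10⁻³ / 1.12×10⁻¹¹ = 5.88×10⁻³ m.

d ≈ 5.88 mm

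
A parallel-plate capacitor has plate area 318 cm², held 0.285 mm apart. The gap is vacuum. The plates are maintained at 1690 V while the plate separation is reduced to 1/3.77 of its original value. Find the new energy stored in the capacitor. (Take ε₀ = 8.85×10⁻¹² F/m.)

A = 318 cm² = 3.18×10⁻² m².
Initially C₁ = ε₀A/d = 8.85×10⁻¹² × 3.18×10⁻² / 2.85×10⁻⁴ = 9.87×10⁻¹⁰ F.
U₁ = 1.41×10⁻³ J.
Battery connected ⇒ V is held fixed. C₂ = 3.77 C₁ and U = ½CV², so U₂/U₁ = C₂/C₁ = 3.77.
U₂ = 3.77 × 1.41×10⁻³ = 5.32×10⁻³ J.

5.32 mJ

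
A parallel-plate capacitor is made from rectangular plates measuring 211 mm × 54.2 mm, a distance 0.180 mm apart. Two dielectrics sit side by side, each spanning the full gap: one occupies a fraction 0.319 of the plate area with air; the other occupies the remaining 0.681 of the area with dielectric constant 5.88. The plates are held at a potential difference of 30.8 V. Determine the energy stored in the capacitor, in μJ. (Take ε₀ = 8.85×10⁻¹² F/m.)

U ≈ 1.15 μJ

A = 211 × 54.2 mm² = 1.14×10⁻² m².
Side-by-side slabs ⇒ two capacitors in parallel, each spanning the full gap.
C₁ = κ₁ε₀A₁/d = 1.00 × 8.85×10⁻¹² × 3.65×10⁻³ / 1.80×10⁻⁴ = 1.79×10⁻¹⁰ F.
C₂ = κ₂ε₀A₂/d = 5.88 × 8.85×10⁻¹² × 7.79×10⁻³ / 1.80×10⁻⁴ = 2.25×10⁻⁹ F.
C = C₁ + C₂ = 2.43×10⁻⁹ F.
U = ½CV² = ½ × 2.43×10⁻⁹ × (30.8)² = 1.15×10⁻⁶ J.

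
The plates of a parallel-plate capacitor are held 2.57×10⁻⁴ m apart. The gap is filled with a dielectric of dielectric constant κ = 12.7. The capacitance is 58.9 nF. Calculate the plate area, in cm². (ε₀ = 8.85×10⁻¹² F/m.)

1347 cm²

A = Cd/(κε₀) = 5.89×10⁻⁸ × 2.57×10⁻⁴ / (12.7 × 8.85×10⁻¹²) = 0.135 m².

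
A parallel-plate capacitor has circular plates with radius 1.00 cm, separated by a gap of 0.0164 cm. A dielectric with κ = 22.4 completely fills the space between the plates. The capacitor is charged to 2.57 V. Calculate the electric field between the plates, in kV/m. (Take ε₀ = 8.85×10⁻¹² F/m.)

E = V/d = 2.57 / 1.64×10⁻⁴ = 1.57×10⁴ V/m.

E ≈ 15.7 kV/m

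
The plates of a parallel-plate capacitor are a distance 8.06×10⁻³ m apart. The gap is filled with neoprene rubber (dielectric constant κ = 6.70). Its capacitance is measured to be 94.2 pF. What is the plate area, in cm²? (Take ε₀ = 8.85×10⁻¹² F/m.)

A = Cd/(κε₀) = 9.42×10⁻¹¹ × 8.06×10⁻³ / (6.70 × 8.85×10⁻¹²) = 1.28×10⁻² m².

A ≈ 128 cm²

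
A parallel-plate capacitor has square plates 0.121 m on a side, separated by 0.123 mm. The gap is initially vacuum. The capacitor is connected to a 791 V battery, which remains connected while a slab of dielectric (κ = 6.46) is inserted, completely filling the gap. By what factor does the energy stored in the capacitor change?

Battery connected ⇒ V is held fixed.
C₂ = 6.46 C₁ and U = ½CV², so U₂/U₁ = C₂/C₁ = 6.46.

U₂/U₁ ≈ 6.46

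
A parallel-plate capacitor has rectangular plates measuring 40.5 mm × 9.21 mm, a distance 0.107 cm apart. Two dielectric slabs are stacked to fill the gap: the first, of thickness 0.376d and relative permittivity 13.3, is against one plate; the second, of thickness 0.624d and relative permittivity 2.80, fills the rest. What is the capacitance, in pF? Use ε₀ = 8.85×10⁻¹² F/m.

A = 40.5 × 9.21 mm² = 3.73×10⁻⁴ m².
Stacked slabs ⇒ two capacitors in series, each with the full plate area.
C₁ = κ₁ε₀A/d₁ = 13.3 × 8.85×10⁻¹² × 3.73×10⁻⁴ / 4.02×10⁻⁴ = 1.09×10⁻¹⁰ F.
C₂ = κ₂ε₀A/d₂ = 2.80 × 8.85×10⁻¹² × 3.73×10⁻⁴ / 6.68×10⁻⁴ = 1.38×10⁻¹¹ F.
C = (1/C₁ + 1/C₂)⁻¹ = 1.23×10⁻¹¹ F.

12.3 pF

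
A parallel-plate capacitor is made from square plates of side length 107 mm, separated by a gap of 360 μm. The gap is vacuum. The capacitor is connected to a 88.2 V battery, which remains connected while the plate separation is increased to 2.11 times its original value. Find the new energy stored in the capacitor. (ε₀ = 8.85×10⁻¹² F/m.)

0.519 μJ

A = (107 mm)² = 1.14×10⁻² m².
Initially C₁ = ε₀A/d = 8.85×10⁻¹² × 1.14×10⁻² / 3.60×10⁻⁴ = 2.81×10⁻¹⁰ F.
U₁ = 1.09×10⁻⁶ J.
Battery connected ⇒ V is held fixed. C₂ = 0.474 C₁ and U = ½CV², so U₂/U₁ = C₂/C₁ = 0.474.
U₂ = 0.474 × 1.09×10⁻⁶ = 5.19×10⁻⁷ J.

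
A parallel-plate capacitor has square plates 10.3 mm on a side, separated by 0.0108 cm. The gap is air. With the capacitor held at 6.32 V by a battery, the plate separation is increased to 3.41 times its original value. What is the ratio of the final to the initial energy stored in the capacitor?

U₂/U₁ ≈ 0.293

Battery connected ⇒ V is held fixed.
C₂ = 0.293 C₁ and U = ½CV², so U₂/U₁ = C₂/C₁ = 0.293.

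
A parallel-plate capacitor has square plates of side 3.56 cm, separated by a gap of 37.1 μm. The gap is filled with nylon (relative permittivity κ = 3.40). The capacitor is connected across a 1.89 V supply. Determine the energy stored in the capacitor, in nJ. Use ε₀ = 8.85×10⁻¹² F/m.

U ≈ 1.84 nJ

A = (3.56 cm)² = 1.27×10⁻³ m².
C = κε₀A/d = 3.40 × 8.85×10⁻¹² × 1.27×10⁻³ / 3.71×10⁻⁵ = 1.03×10⁻⁹ F.
U = ½CV² = ½ × 1.03×10⁻⁹ × (1.89)² = 1.84×10⁻⁹ J.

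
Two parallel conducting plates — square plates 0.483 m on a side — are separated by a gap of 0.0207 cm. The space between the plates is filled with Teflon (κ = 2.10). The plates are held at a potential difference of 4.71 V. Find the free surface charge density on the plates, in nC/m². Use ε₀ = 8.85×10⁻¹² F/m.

A = (0.483 m)² = 0.233 m².
C = κε₀A/d = 2.10 × 8.85×10⁻¹² × 0.233 / 2.07×10⁻⁴ = 2.09×10⁻⁸ F.
σ = Q/A = CV/A = 2.09×10⁻⁸ × 4.71 / 0.233 = 4.23×10⁻⁷ C/m².

423 nC/m²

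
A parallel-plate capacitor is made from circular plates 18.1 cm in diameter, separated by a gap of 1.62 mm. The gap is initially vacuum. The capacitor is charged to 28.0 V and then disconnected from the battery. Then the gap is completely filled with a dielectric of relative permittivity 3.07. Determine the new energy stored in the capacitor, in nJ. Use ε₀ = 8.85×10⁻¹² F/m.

17.9 nJ

A = π(18.1/2 cm)² = 2.57×10⁻² m².
Initially C₁ = ε₀A/d = 8.85×10⁻¹² × 2.57×10⁻² / 1.62×10⁻³ = 1.41×10⁻¹⁰ F.
U₁ = 5.51×10⁻⁸ J.
Isolated ⇒ Q is held fixed. C₂ = 3.07 C₁ and U = Q²/(2C), so U₂/U₁ = C₁/C₂ = 0.326.
U₂ = 0.326 × 5.51×10⁻⁸ = 1.79×10⁻⁸ J.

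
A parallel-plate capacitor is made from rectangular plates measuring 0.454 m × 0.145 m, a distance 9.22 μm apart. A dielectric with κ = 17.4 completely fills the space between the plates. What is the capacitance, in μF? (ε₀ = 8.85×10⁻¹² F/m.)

1.10 μF

A = 0.454 × 0.145 m² = 6.58×10⁻² m².
C = κε₀A/d = 17.4 × 8.85×10⁻¹² × 6.58×10⁻² / 9.22×10⁻⁶ = 1.10×10⁻⁶ F.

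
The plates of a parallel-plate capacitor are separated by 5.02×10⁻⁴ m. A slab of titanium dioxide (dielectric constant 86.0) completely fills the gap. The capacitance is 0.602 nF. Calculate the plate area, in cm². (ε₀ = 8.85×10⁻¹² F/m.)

3.97 cm²

A = Cd/(κε₀) = 6.02×10⁻¹⁰ × 5.02×10⁻⁴ / (86.0 × 8.85×10⁻¹²) = 3.97×10⁻⁴ m².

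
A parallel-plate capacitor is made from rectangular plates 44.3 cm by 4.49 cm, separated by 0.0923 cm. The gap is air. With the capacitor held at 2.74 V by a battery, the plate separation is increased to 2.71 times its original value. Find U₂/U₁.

0.369

Battery connected ⇒ V is held fixed.
C₂ = 0.369 C₁ and U = ½CV², so U₂/U₁ = C₂/C₁ = 0.369.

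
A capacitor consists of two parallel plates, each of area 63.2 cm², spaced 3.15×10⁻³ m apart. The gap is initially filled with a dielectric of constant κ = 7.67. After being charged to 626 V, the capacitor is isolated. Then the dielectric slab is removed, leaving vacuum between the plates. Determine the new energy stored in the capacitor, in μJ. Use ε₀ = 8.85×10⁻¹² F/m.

A = 63.2 cm² = 6.32×10⁻³ m².
Initially C₁ = κε₀A/d = 7.67 × 8.85×10⁻¹² × 6.32×10⁻³ / 3.15×10⁻³ = 1.36×10⁻¹⁰ F.
U₁ = 2.67×10⁻⁵ J.
Isolated ⇒ Q is held fixed. C₂ = 0.130 C₁ and U = Q²/(2C), so U₂/U₁ = C₁/C₂ = 7.67.
U₂ = 7.67 × 2.67×10⁻⁵ = 2.05×10⁻⁴ J.

205 μJ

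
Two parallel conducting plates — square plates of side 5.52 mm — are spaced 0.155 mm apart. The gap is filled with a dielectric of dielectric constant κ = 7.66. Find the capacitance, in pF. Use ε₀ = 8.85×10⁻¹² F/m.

A = (5.52 mm)² = 3.05×10⁻⁵ m².
C = κε₀A/d = 7.66 × 8.85×10⁻¹² × 3.05×10⁻⁵ / 1.55×10⁻⁴ = 1.33×10⁻¹¹ F.

13.3 pF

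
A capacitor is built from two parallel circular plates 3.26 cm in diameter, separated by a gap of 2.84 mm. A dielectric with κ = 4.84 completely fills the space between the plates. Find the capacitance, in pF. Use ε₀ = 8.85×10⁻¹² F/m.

A = π(3.26/2 cm)² = 8.35×10⁻⁴ m².
C = κε₀A/d = 4.84 × 8.85×10⁻¹² × 8.35×10⁻⁴ / 2.84×10⁻³ = 1.26×10⁻¹¹ F.

C ≈ 12.6 pF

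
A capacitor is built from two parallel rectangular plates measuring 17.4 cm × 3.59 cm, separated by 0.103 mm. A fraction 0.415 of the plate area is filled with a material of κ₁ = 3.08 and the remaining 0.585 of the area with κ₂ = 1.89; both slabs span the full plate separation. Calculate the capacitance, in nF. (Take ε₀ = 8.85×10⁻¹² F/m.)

1.28 nF

A = 17.4 × 3.59 cm² = 6.25×10⁻³ m².
Side-by-side slabs ⇒ two capacitors in parallel, each spanning the full gap.
C₁ = κ₁ε₀A₁/d = 3.08 × 8.85×10⁻¹² × 2.59×10⁻³ / 1.03×10⁻⁴ = 6.86×10⁻¹⁰ F.
C₂ = κ₂ε₀A₂/d = 1.89 × 8.85×10⁻¹² × 3.65×10⁻³ / 1.03×10⁻⁴ = 5.93×10⁻¹⁰ F.
C = C₁ + C₂ = 1.28×10⁻⁹ F.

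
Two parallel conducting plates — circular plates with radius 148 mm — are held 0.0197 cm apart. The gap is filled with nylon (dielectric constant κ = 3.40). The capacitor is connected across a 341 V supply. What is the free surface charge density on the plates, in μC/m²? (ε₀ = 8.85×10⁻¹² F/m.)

A = π(148 mm)² = 6.88×10⁻² m².
C = κε₀A/d = 3.40 × 8.85×10⁻¹² × 6.88×10⁻² / 1.97×10⁻⁴ = 1.05×10⁻⁸ F.
σ = Q/A = CV/A = 1.05×10⁻⁸ × 341 / 6.88×10⁻² = 5.21×10⁻⁵ C/m².

52.1 μC/m²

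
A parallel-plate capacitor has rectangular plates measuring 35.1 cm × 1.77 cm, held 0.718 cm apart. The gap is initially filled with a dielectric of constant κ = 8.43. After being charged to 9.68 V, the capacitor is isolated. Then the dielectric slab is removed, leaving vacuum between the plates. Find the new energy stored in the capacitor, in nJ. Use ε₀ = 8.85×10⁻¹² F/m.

A = 35.1 × 1.77 cm² = 6.21×10⁻³ m².
Initially C₁ = κε₀A/d = 8.43 × 8.85×10⁻¹² × 6.21×10⁻³ / 7.18×10⁻³ = 6.46×10⁻¹¹ F.
U₁ = 3.02×10⁻⁹ J.
Isolated ⇒ Q is held fixed. C₂ = 0.119 C₁ and U = Q²/(2C), so U₂/U₁ = C₁/C₂ = 8.43.
U₂ = 8.43 × 3.02×10⁻⁹ = 2.55×10⁻⁸ J.

25.5 nJ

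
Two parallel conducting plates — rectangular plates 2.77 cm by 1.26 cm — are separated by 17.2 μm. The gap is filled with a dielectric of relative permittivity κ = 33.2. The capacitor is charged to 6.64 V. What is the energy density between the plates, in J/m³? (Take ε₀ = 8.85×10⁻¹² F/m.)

E = V/d = 6.64 / 1.72×10⁻⁵ = 3.86×10⁵ V/m.
u = ½κε₀E² = ½ × 33.2 × 8.85×10⁻¹² × (3.86×10⁵)² = 21.9 J/m³.

u ≈ 21.9 J/m³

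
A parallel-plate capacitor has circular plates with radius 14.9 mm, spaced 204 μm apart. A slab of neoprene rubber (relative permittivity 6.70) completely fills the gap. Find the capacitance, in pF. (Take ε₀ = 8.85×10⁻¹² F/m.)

A = π(14.9 mm)² = 6.97×10⁻⁴ m².
C = κε₀A/d = 6.70 × 8.85×10⁻¹² × 6.97×10⁻⁴ / 2.04×10⁻⁴ = 2.03×10⁻¹⁰ F.

C ≈ 203 pF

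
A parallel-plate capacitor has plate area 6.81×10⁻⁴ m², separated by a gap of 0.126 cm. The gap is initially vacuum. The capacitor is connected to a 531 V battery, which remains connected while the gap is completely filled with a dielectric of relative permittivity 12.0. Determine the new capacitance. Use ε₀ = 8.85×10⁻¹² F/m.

C ≈ 57.4 pF

Initially C₁ = ε₀A/d = 8.85×10⁻¹² × 6.81×10⁻⁴ / 1.26×10⁻³ = 4.78×10⁻¹² F.
C = κε₀A/d scales with κ, so C₂/C₁ = κ = 12.0.
C₂ = 12.0 × 4.78×10⁻¹² = 5.74×10⁻¹¹ F.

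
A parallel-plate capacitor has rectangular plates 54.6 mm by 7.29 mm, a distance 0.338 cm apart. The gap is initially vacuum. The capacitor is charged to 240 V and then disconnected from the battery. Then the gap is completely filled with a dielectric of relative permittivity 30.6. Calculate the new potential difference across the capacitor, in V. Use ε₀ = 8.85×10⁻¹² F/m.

V ≈ 7.84 V

A = 54.6 × 7.29 mm² = 3.98×10⁻⁴ m².
Initially C₁ = ε₀A/d = 8.85×10⁻¹² × 3.98×10⁻⁴ / 3.38×10⁻³ = 1.04×10⁻¹² F.
V₁ = 2.40×10² V.
Isolated ⇒ Q is held fixed. C₂ = 30.6 C₁ and V = Q/C, so V₂/V₁ = C₁/C₂ = 0.0327.
V₂ = 0.0327 × 2.40×10² = 7.84 V.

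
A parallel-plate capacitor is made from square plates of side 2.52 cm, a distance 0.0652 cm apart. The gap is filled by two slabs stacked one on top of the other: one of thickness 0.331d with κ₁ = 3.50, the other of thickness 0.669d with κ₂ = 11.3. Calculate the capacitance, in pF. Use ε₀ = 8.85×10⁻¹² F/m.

56.1 pF

A = (2.52 cm)² = 6.35×10⁻⁴ m².
Stacked slabs ⇒ two capacitors in series, each with the full plate area.
C₁ = κ₁ε₀A/d₁ = 3.50 × 8.85×10⁻¹² × 6.35×10⁻⁴ / 2.16×10⁻⁴ = 9.11×10⁻¹¹ F.
C₂ = κ₂ε₀A/d₂ = 11.3 × 8.85×10⁻¹² × 6.35×10⁻⁴ / 4.36×10⁻⁴ = 1.46×10⁻¹⁰ F.
C = (1/C₁ + 1/C₂)⁻¹ = 5.61×10⁻¹¹ F.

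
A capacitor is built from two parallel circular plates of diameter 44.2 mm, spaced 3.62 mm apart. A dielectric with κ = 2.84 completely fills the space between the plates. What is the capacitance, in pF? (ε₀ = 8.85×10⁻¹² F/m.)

A = π(44.2/2 mm)² = 1.53×10⁻³ m².
C = κε₀A/d = 2.84 × 8.85×10⁻¹² × 1.53×10⁻³ / 3.62×10⁻³ = 1.07×10⁻¹¹ F.

10.7 pF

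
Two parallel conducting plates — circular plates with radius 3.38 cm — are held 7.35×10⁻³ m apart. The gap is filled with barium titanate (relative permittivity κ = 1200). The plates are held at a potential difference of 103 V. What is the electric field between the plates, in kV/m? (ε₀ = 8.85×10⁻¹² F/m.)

E ≈ 14.0 kV/m

E = V/d = 103 / 7.35×10⁻³ = 1.40×10⁴ V/m.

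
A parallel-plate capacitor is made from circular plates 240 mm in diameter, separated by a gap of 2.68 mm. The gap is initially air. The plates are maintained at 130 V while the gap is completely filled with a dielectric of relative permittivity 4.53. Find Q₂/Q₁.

Battery connected ⇒ V is held fixed.
C₂ = 4.53 C₁ and Q = CV, so Q₂/Q₁ = C₂/C₁ = 4.53.

Q₂/Q₁ ≈ 4.53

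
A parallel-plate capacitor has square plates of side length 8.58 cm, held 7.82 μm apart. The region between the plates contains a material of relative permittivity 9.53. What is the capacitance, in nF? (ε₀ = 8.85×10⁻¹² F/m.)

C ≈ 79.4 nF

A = (8.58 cm)² = 7.36×10⁻³ m².
C = κε₀A/d = 9.53 × 8.85×10⁻¹² × 7.36×10⁻³ / 7.82×10⁻⁶ = 7.94×10⁻⁸ F.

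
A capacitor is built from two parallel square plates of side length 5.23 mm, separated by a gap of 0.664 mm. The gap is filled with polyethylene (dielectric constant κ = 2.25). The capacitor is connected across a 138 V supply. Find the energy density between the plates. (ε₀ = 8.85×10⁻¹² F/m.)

430 mJ/m³

E = V/d = 138 / 6.64×10⁻⁴ = 2.08×10⁵ V/m.
u = ½κε₀E² = ½ × 2.25 × 8.85×10⁻¹² × (2.08×10⁵)² = 0.430 J/m³.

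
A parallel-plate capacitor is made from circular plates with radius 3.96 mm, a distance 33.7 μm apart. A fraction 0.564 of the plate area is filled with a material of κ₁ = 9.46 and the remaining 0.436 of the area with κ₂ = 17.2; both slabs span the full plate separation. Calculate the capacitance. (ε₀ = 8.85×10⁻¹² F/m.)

C ≈ 166 pF

A = π(3.96 mm)² = 4.93×10⁻⁵ m².
Side-by-side slabs ⇒ two capacitors in parallel, each spanning the full gap.
C₁ = κ₁ε₀A₁/d = 9.46 × 8.85×10⁻¹² × 2.78×10⁻⁵ / 3.37×10⁻⁵ = 6.90×10⁻¹¹ F.
C₂ = κ₂ε₀A₂/d = 17.2 × 8.85×10⁻¹² × 2.15×10⁻⁵ / 3.37×10⁻⁵ = 9.70×10⁻¹¹ F.
C = C₁ + C₂ = 1.66×10⁻¹⁰ F.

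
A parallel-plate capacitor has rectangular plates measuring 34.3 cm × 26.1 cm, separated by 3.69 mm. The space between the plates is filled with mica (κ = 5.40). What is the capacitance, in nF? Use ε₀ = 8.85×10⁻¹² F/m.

1.16 nF

A = 34.3 × 26.1 cm² = 8.95×10⁻² m².
C = κε₀A/d = 5.40 × 8.85×10⁻¹² × 8.95×10⁻² / 3.69×10⁻³ = 1.16×10⁻⁹ F.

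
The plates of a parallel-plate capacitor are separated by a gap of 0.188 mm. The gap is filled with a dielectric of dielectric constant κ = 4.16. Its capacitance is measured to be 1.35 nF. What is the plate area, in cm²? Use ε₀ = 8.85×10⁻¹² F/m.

A ≈ 68.9 cm²

A = Cd/(κε₀) = 1.35×10⁻⁹ × 1.88×10⁻⁴ / (4.16 × 8.85×10⁻¹²) = 6.89×10⁻³ m².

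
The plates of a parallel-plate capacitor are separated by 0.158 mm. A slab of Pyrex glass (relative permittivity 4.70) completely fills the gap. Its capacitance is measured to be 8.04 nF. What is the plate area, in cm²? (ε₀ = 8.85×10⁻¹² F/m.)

305 cm²

A = Cd/(κε₀) = 8.04×10⁻⁹ × 1.58×10⁻⁴ / (4.70 × 8.85×10⁻¹²) = 3.05×10⁻² m².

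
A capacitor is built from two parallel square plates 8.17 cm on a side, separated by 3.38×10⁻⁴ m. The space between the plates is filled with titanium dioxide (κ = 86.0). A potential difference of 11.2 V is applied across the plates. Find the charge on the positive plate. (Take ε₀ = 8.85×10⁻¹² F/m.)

Q ≈ 168 nC

A = (8.17 cm)² = 6.67×10⁻³ m².
C = κε₀A/d = 86.0 × 8.85×10⁻¹² × 6.67×10⁻³ / 3.38×10⁻⁴ = 1.50×10⁻⁸ F.
Q = CV = 1.50×10⁻⁸ × 11.2 = 1.68×10⁻⁷ C.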